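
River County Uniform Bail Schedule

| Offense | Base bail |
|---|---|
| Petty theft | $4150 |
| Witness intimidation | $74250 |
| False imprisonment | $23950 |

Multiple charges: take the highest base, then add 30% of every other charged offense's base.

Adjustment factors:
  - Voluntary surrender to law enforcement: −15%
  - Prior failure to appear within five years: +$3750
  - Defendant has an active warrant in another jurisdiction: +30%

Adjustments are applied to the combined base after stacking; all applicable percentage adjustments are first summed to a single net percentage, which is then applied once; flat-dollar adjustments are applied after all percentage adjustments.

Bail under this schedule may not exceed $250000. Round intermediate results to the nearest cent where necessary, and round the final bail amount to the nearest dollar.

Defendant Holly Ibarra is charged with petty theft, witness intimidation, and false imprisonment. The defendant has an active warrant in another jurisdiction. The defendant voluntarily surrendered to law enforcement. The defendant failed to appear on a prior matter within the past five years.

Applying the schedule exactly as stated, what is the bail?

Base amounts from the schedule: petty theft $4150; witness intimidation $74250; false imprisonment $23950.
Stacking rule: highest base plus 30% of each additional charge. Highest is witness intimidation at $74250. Additional: $4150 × 30% = $1245; $23950 × 30% = $7185. Combined base = $74250 + $8430 = $82680.
Net percentage adjustment: −15% +30% = +15%. $82680 × 1.15 = $95082.
Prior failure to appear within five years (+$3750 flat): $95082 + $3750 = $98832.
$98832 is within the $250000 maximum.

$98832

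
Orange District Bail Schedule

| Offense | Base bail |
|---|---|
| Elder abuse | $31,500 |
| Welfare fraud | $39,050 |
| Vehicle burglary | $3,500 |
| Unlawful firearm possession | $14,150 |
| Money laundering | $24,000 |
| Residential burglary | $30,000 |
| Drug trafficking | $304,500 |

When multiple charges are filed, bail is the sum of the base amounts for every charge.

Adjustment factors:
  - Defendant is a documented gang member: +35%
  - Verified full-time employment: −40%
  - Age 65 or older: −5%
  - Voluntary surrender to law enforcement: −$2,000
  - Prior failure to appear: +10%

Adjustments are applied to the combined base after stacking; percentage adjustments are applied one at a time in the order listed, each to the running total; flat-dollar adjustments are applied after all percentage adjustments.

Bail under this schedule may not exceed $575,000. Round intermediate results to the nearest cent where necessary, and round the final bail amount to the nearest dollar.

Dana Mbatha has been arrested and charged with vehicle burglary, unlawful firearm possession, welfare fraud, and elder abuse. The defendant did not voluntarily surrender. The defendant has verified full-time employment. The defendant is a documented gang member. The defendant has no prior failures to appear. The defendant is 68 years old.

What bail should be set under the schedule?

$67,870

Base amounts from the schedule: vehicle burglary $3,500; unlawful firearm possession $14,150; welfare fraud $39,050; elder abuse $31,500.
Stacking rule: sum of all bases. $3,500 + $14,150 + $39,050 + $31,500 = $88,200.
Defendant is a documented gang member (+35%): $88,200 × 1.35 = $119,070.
Verified full-time employment (−40%): $119,070 × 0.6 = $71,442.
Age 65 or older (−5%): $71,442 × 0.95 = $67,869.90.
$67,869.90 is within the $575,000 maximum.
Rounded to the nearest dollar: $67,870.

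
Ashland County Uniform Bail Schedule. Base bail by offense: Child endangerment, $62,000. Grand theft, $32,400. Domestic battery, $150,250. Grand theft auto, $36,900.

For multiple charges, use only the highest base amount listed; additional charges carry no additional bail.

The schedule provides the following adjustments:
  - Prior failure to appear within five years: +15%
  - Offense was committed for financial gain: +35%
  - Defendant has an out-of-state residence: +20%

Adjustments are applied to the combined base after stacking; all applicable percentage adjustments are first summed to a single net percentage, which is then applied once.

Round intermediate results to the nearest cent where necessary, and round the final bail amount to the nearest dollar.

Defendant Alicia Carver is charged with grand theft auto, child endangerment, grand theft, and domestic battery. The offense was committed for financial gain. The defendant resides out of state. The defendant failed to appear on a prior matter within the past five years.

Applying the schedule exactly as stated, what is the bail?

Base amounts from the schedule: grand theft auto $36,900; child endangerment $62,000; grand theft $32,400; domestic battery $150,250.
Stacking rule: use the highest base only. Highest is domestic battery at $150,250. Combined base = $150,250.
Net percentage adjustment: +15% +35% +20% = +70%. $150,250 × 1.7 = $255,425.

$255,425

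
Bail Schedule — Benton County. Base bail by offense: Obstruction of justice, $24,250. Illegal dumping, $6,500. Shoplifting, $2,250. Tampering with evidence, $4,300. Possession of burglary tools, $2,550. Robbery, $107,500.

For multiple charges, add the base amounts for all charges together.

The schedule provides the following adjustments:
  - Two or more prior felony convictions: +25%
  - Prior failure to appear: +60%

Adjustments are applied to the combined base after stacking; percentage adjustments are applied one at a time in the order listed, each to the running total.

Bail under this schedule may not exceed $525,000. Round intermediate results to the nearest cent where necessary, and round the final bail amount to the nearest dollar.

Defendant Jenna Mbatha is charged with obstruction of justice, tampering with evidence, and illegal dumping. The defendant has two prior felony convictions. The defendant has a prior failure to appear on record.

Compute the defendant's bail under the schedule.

Base amounts from the schedule: obstruction of justice $24,250; tampering with evidence $4,300; illegal dumping $6,500.
Stacking rule: sum of all bases. $24,250 + $4,300 + $6,500 = $35,050.
Two or more prior felony convictions (+25%): $35,050 × 1.25 = $43,812.50.
Prior failure to appear (+60%): $43,812.50 × 1.6 = $70,100.
$70,100 is within the $525,000 maximum.

$70,100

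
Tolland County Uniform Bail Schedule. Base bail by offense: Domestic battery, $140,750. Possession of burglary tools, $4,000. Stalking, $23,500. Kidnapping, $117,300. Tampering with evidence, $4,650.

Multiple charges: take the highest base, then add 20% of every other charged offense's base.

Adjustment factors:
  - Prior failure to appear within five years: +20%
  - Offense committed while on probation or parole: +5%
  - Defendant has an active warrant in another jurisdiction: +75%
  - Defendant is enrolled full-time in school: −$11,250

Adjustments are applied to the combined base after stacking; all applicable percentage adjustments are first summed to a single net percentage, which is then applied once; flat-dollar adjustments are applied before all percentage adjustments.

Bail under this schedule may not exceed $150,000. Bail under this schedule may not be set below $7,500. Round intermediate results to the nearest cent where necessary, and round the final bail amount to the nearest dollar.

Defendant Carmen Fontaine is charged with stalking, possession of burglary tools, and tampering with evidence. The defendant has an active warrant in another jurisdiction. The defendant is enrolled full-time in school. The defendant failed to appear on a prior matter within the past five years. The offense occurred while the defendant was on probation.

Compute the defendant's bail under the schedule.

Base amounts from the schedule: stalking $23,500; possession of burglary tools $4,000; tampering with evidence $4,650.
Stacking rule: highest base plus 20% of each additional charge. Highest is stalking at $23,500. Additional: $4,000 × 20% = $800; $4,650 × 20% = $930. Combined base = $23,500 + $1,730 = $25,230.
Defendant is enrolled full-time in school (−$11,250 flat): $25,230 − $11,250 = $13,980.
Net percentage adjustment: +20% +5% +75% = +100%. $13,980 × 2 = $27,960.
$27,960 is within the $150,000 maximum.
$27,960 is at or above the $7,500 minimum.

$27,960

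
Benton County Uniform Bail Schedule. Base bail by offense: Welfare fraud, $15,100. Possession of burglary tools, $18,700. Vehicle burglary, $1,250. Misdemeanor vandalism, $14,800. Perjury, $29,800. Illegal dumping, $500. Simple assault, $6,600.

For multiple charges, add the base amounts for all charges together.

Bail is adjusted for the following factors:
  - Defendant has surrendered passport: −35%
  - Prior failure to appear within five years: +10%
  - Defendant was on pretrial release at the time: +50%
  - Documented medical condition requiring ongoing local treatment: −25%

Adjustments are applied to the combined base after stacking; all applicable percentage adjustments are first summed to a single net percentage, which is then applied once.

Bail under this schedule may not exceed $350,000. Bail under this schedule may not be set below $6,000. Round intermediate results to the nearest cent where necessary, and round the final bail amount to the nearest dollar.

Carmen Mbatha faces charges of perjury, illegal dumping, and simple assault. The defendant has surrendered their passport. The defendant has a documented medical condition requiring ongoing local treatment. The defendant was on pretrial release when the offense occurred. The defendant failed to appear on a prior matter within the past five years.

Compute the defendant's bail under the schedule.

$36,900

Base amounts from the schedule: perjury $29,800; illegal dumping $500; simple assault $6,600.
Stacking rule: sum of all bases. $29,800 + $500 + $6,600 = $36,900.
Net percentage adjustment: −35% +10% +50% −25% = +0%. $36,900 × 1 = $36,900.
$36,900 is within the $350,000 maximum.
$36,900 is at or above the $6,000 minimum.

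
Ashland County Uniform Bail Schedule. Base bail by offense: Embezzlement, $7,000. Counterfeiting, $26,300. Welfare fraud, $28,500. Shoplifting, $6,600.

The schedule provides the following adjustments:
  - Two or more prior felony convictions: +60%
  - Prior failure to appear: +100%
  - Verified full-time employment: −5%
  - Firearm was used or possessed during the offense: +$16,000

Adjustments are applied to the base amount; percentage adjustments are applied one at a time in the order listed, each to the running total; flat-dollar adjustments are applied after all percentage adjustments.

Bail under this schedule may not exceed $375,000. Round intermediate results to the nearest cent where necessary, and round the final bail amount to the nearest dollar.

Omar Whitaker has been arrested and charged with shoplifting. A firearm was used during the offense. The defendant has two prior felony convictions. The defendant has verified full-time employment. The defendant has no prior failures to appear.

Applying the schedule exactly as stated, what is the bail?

Base amounts from the schedule: shoplifting $6,600.
Single charge. Combined base = $6,600.
Two or more prior felony convictions (+60%): $6,600 × 1.6 = $10,560.
Verified full-time employment (−5%): $10,560 × 0.95 = $10,032.
Firearm was used or possessed during the offense (+$16,000 flat): $10,032 + $16,000 = $26,032.
$26,032 is within the $375,000 maximum.

$26,032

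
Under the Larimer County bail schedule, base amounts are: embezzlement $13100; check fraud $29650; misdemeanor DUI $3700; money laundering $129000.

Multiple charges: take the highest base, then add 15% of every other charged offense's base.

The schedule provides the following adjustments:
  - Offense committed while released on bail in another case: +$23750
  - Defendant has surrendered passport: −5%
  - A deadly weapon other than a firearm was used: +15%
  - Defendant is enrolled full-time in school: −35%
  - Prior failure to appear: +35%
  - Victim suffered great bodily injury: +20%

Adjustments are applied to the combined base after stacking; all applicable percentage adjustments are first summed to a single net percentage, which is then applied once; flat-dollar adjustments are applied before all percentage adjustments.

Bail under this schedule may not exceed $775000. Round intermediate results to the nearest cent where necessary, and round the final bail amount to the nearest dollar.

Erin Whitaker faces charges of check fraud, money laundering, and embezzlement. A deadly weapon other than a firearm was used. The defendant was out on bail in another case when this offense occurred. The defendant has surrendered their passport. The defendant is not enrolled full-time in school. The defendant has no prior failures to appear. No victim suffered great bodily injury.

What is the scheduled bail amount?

Base amounts from the schedule: check fraud $29650; money laundering $129000; embezzlement $13100.
Stacking rule: highest base plus 15% of each additional charge. Highest is money laundering at $129000. Additional: $29650 × 15% = $4447.50; $13100 × 15% = $1965. Combined base = $129000 + $6412.50 = $135412.50.
Offense committed while released on bail in another case (+$23750 flat): $135412.50 + $23750 = $159162.50.
Net percentage adjustment: −5% +15% = +10%. $159162.50 × 1.1 = $175078.75.
$175078.75 is within the $775000 maximum.
Rounded to the nearest dollar: $175079.

$175079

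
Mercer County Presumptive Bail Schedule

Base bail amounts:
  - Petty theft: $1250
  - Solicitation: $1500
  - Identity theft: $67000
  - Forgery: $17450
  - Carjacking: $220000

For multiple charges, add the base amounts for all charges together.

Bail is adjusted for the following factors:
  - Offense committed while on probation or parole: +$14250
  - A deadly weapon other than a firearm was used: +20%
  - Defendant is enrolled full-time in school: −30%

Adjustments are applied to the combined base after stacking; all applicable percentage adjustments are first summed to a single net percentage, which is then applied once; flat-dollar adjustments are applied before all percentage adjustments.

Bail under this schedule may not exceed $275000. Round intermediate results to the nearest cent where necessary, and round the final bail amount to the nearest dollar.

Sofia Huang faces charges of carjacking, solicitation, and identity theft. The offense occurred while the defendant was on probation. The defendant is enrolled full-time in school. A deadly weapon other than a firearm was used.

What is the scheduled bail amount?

$272475

Base amounts from the schedule: carjacking $220000; solicitation $1500; identity theft $67000.
Stacking rule: sum of all bases. $220000 + $1500 + $67000 = $288500.
Offense committed while on probation or parole (+$14250 flat): $288500 + $14250 = $302750.
Net percentage adjustment: +20% −30% = −10%. $302750 × 0.9 = $272475.
$272475 is within the $275000 maximum.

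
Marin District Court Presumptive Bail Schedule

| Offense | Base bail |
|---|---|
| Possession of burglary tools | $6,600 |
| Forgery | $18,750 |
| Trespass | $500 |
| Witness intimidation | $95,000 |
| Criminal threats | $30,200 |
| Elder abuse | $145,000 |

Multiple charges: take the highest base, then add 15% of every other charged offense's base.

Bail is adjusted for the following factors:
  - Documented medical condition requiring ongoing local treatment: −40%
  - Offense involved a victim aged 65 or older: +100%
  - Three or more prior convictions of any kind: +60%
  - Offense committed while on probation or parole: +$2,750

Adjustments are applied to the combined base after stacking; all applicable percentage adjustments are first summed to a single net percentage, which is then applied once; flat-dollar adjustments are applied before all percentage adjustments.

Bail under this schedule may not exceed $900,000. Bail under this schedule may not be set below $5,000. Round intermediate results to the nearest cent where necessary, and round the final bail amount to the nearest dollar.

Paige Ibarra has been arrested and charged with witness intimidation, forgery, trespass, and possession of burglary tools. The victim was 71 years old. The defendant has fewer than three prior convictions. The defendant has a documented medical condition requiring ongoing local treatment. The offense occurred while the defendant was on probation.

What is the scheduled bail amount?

$162,604

Base amounts from the schedule: witness intimidation $95,000; forgery $18,750; trespass $500; possession of burglary tools $6,600.
Stacking rule: highest base plus 15% of each additional charge. Highest is witness intimidation at $95,000. Additional: $18,750 × 15% = $2,812.50; $500 × 15% = $75; $6,600 × 15% = $990. Combined base = $95,000 + $3,877.50 = $98,877.50.
Offense committed while on probation or parole (+$2,750 flat): $98,877.50 + $2,750 = $101,627.50.
Net percentage adjustment: −40% +100% = +60%. $101,627.50 × 1.6 = $162,604.
$162,604 is within the $900,000 maximum.
$162,604 is at or above the $5,000 minimum.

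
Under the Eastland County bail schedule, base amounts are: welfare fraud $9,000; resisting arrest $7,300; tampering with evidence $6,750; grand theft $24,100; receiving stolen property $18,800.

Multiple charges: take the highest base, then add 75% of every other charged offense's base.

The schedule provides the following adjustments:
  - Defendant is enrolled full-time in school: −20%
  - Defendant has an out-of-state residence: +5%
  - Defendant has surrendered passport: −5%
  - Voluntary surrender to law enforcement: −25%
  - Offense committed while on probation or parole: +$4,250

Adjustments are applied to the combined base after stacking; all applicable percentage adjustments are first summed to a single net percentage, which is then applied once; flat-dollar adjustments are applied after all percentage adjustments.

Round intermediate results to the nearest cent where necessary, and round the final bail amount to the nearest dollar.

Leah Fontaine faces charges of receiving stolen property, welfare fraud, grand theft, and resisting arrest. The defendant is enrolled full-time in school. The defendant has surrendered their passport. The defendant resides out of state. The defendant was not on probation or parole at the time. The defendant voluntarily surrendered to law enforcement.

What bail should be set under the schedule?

$27,734

Base amounts from the schedule: receiving stolen property $18,800; welfare fraud $9,000; grand theft $24,100; resisting arrest $7,300.
Stacking rule: highest base plus 75% of each additional charge. Highest is grand theft at $24,100. Additional: $18,800 × 75% = $14,100; $9,000 × 75% = $6,750; $7,300 × 75% = $5,475. Combined base = $24,100 + $26,325 = $50,425.
Net percentage adjustment: −20% +5% −5% −25% = −45%. $50,425 × 0.55 = $27,733.75.
Rounded to the nearest dollar: $27,734.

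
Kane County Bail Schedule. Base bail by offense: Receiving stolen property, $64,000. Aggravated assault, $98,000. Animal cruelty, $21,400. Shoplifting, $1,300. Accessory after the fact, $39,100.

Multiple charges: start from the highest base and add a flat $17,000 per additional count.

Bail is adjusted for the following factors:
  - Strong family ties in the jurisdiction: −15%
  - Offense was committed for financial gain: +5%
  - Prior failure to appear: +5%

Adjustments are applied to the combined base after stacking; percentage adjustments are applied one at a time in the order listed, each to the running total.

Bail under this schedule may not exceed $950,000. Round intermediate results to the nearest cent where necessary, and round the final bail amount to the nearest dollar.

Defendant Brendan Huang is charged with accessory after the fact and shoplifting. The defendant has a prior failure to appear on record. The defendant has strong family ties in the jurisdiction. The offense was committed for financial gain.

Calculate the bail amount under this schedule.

$52,573

Base amounts from the schedule: accessory after the fact $39,100; shoplifting $1,300.
Stacking rule: highest base plus $17,000 per additional charge. Highest is accessory after the fact at $39,100; 1 additional charge → +$17,000. Combined base = $56,100.
Strong family ties in the jurisdiction (−15%): $56,100 × 0.85 = $47,685.
Offense was committed for financial gain (+5%): $47,685 × 1.05 = $50,069.25.
Prior failure to appear (+5%): $50,069.25 × 1.05 = $52,572.71.
$52,572.71 is within the $950,000 maximum.
Rounded to the nearest dollar: $52,573.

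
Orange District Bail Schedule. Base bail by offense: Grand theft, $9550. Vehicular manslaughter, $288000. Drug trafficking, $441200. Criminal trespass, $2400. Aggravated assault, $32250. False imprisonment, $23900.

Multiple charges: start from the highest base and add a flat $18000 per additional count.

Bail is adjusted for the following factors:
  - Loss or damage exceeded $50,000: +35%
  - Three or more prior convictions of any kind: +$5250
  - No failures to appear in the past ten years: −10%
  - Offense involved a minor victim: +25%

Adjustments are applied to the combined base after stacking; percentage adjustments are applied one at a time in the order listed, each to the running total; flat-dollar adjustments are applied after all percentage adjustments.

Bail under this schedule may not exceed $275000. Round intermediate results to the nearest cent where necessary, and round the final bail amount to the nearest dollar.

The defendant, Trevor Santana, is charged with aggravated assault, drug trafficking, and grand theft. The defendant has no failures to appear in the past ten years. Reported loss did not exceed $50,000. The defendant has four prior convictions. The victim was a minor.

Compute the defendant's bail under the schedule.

Base amounts from the schedule: aggravated assault $32250; drug trafficking $441200; grand theft $9550.
Stacking rule: highest base plus $18000 per additional charge. Highest is drug trafficking at $441200; 2 additional charges → +$36000. Combined base = $477200.
No failures to appear in the past ten years (−10%): $477200 × 0.9 = $429480.
Offense involved a minor victim (+25%): $429480 × 1.25 = $536850.
Three or more prior convictions of any kind (+$5250 flat): $536850 + $5250 = $542100.
Result $542100 exceeds the maximum of $275000; bail is capped at $275000.

$275000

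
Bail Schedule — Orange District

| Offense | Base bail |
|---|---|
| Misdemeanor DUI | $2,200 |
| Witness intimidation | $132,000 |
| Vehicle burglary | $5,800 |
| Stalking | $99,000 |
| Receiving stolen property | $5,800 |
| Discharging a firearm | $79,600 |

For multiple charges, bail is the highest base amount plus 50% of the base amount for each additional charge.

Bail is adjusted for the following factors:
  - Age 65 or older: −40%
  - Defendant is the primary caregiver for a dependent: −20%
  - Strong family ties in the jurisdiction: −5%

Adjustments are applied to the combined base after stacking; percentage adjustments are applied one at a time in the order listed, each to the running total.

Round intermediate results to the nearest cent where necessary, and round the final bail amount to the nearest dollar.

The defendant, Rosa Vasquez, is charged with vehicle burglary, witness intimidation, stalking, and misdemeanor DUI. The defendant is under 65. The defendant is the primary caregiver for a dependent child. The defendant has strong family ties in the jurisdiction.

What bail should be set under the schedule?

$140,980

Base amounts from the schedule: vehicle burglary $5,800; witness intimidation $132,000; stalking $99,000; misdemeanor DUI $2,200.
Stacking rule: highest base plus 50% of each additional charge. Highest is witness intimidation at $132,000. Additional: $5,800 × 50% = $2,900; $99,000 × 50% = $49,500; $2,200 × 50% = $1,100. Combined base = $132,000 + $53,500 = $185,500.
Defendant is the primary caregiver for a dependent (−20%): $185,500 × 0.8 = $148,400.
Strong family ties in the jurisdiction (−5%): $148,400 × 0.95 = $140,980.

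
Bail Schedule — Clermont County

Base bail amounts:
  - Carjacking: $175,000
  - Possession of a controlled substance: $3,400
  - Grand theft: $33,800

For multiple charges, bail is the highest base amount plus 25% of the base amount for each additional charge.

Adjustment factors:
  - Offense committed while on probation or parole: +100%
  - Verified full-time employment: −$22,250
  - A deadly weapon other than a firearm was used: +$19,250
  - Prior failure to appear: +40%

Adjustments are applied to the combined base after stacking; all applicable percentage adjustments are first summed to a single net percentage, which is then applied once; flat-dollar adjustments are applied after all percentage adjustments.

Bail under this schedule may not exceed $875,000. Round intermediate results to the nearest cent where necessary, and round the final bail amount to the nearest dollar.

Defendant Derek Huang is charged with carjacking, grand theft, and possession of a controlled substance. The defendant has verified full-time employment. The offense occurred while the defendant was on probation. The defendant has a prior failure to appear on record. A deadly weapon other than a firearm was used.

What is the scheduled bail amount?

Base amounts from the schedule: carjacking $175,000; grand theft $33,800; possession of a controlled substance $3,400.
Stacking rule: highest base plus 25% of each additional charge. Highest is carjacking at $175,000. Additional: $33,800 × 25% = $8,450; $3,400 × 25% = $850. Combined base = $175,000 + $9,300 = $184,300.
Net percentage adjustment: +100% +40% = +140%. $184,300 × 2.4 = $442,320.
Verified full-time employment (−$22,250 flat): $442,320 − $22,250 = $420,070.
A deadly weapon other than a firearm was used (+$19,250 flat): $420,070 + $19,250 = $439,320.
$439,320 is within the $875,000 maximum.

$439,320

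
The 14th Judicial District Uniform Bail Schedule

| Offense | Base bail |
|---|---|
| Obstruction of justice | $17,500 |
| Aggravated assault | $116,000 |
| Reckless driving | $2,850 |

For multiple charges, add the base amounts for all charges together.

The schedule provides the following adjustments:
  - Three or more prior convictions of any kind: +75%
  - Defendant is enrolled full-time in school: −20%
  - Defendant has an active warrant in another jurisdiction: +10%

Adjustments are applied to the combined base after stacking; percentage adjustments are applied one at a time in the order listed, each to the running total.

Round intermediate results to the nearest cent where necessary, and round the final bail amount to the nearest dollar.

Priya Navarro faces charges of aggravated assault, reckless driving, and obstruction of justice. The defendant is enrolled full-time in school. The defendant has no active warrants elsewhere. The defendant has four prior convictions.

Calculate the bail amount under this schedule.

Base amounts from the schedule: aggravated assault $116,000; reckless driving $2,850; obstruction of justice $17,500.
Stacking rule: sum of all bases. $116,000 + $2,850 + $17,500 = $136,350.
Three or more prior convictions of any kind (+75%): $136,350 × 1.75 = $238,612.50.
Defendant is enrolled full-time in school (−20%): $238,612.50 × 0.8 = $190,890.

$190,890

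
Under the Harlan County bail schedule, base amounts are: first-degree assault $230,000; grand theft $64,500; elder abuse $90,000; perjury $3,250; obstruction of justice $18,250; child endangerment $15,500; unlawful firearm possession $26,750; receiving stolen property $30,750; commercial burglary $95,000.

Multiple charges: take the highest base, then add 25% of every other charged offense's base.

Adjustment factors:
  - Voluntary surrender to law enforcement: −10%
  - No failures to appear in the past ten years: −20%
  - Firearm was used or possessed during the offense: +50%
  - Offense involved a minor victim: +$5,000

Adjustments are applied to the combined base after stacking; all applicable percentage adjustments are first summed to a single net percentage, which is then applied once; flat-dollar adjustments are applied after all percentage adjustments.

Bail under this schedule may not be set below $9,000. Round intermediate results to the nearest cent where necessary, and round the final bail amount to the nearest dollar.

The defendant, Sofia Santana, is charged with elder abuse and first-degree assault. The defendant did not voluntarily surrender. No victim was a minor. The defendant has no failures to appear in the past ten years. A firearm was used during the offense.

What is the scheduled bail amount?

$328,250

Base amounts from the schedule: elder abuse $90,000; first-degree assault $230,000.
Stacking rule: highest base plus 25% of each additional charge. Highest is first-degree assault at $230,000. Additional: $90,000 × 25% = $22,500. Combined base = $230,000 + $22,500 = $252,500.
Net percentage adjustment: −20% +50% = +30%. $252,500 × 1.3 = $328,250.
$328,250 is at or above the $9,000 minimum.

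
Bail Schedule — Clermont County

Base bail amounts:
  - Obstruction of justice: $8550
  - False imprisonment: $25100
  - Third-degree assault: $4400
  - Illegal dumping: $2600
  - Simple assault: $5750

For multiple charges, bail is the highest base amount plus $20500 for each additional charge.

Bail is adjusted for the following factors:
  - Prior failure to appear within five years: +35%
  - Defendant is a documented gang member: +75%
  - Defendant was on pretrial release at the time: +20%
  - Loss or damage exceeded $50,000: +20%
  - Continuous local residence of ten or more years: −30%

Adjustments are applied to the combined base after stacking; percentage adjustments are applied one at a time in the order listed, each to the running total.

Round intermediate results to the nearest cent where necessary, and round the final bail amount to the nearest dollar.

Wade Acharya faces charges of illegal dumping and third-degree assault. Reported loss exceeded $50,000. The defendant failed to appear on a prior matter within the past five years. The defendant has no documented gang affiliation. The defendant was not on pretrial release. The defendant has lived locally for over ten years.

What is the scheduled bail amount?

$28237

Base amounts from the schedule: illegal dumping $2600; third-degree assault $4400.
Stacking rule: highest base plus $20500 per additional charge. Highest is third-degree assault at $4400; 1 additional charge → +$20500. Combined base = $24900.
Prior failure to appear within five years (+35%): $24900 × 1.35 = $33615.
Loss or damage exceeded $50,000 (+20%): $33615 × 1.2 = $40338.
Continuous local residence of ten or more years (−30%): $40338 × 0.7 = $28236.60.
Rounded to the nearest dollar: $28237.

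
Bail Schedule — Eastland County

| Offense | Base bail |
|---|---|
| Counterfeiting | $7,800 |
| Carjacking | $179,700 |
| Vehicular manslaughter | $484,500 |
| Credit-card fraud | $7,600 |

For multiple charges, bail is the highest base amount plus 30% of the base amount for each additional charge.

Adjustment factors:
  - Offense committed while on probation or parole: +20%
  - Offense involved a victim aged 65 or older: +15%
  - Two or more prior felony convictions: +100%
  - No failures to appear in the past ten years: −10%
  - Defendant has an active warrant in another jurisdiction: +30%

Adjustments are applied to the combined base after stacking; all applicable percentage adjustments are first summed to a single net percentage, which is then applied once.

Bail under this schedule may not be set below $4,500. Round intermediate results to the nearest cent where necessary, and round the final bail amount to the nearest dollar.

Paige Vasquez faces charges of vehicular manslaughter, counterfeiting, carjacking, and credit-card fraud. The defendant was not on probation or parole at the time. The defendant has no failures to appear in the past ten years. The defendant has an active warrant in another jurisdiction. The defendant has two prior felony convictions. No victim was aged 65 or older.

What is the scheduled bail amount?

$1,194,666

Base amounts from the schedule: vehicular manslaughter $484,500; counterfeiting $7,800; carjacking $179,700; credit-card fraud $7,600.
Stacking rule: highest base plus 30% of each additional charge. Highest is vehicular manslaughter at $484,500. Additional: $7,800 × 30% = $2,340; $179,700 × 30% = $53,910; $7,600 × 30% = $2,280. Combined base = $484,500 + $58,530 = $543,030.
Net percentage adjustment: +100% −10% +30% = +120%. $543,030 × 2.2 = $1,194,666.
$1,194,666 is at or above the $4,500 minimum.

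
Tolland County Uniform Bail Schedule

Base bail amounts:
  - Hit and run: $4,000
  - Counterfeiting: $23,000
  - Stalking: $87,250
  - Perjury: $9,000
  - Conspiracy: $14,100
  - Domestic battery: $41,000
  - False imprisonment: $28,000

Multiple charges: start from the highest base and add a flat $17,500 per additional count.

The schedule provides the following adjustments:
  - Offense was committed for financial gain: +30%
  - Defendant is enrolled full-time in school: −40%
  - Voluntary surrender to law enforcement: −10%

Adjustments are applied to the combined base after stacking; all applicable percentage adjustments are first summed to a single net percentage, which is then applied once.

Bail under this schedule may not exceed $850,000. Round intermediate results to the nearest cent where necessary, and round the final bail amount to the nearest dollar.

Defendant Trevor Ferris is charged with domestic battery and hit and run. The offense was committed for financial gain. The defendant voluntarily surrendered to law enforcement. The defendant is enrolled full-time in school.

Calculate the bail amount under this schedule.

Base amounts from the schedule: domestic battery $41,000; hit and run $4,000.
Stacking rule: highest base plus $17,500 per additional charge. Highest is domestic battery at $41,000; 1 additional charge → +$17,500. Combined base = $58,500.
Net percentage adjustment: +30% −40% −10% = −20%. $58,500 × 0.8 = $46,800.
$46,800 is within the $850,000 maximum.

$46,800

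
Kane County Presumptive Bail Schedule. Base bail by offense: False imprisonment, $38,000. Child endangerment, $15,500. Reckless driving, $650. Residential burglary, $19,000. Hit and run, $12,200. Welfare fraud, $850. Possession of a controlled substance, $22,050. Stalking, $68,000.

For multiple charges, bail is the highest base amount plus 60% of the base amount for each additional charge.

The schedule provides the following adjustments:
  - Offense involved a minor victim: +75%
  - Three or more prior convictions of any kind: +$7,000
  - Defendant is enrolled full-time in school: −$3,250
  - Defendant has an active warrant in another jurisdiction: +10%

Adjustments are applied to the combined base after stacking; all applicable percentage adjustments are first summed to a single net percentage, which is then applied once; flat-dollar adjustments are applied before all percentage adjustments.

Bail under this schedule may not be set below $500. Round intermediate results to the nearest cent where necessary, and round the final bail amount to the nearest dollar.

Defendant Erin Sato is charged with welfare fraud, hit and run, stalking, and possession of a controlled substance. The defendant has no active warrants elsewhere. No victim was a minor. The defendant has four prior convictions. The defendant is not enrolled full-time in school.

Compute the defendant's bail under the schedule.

$96,060

Base amounts from the schedule: welfare fraud $850; hit and run $12,200; stalking $68,000; possession of a controlled substance $22,050.
Stacking rule: highest base plus 60% of each additional charge. Highest is stalking at $68,000. Additional: $850 × 60% = $510; $12,200 × 60% = $7,320; $22,050 × 60% = $13,230. Combined base = $68,000 + $21,060 = $89,060.
Three or more prior convictions of any kind (+$7,000 flat): $89,060 + $7,000 = $96,060.
$96,060 is at or above the $500 minimum.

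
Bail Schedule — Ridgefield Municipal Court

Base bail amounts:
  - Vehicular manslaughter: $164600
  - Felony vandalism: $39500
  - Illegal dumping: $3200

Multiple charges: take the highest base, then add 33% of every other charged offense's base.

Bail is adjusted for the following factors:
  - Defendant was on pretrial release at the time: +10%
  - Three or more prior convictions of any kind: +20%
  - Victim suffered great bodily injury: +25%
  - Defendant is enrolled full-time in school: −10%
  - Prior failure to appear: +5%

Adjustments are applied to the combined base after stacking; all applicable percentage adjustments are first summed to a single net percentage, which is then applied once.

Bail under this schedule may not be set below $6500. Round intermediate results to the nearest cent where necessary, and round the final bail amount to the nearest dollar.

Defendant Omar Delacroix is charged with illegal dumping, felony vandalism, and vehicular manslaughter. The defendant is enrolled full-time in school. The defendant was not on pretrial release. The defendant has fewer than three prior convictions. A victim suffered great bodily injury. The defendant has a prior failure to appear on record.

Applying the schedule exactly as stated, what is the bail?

Base amounts from the schedule: illegal dumping $3200; felony vandalism $39500; vehicular manslaughter $164600.
Stacking rule: highest base plus 33% of each additional charge. Highest is vehicular manslaughter at $164600. Additional: $3200 × 33% = $1056; $39500 × 33% = $13035. Combined base = $164600 + $14091 = $178691.
Net percentage adjustment: +25% −10% +5% = +20%. $178691 × 1.2 = $214429.20.
$214429.20 is at or above the $6500 minimum.
Rounded to the nearest dollar: $214429.

$214429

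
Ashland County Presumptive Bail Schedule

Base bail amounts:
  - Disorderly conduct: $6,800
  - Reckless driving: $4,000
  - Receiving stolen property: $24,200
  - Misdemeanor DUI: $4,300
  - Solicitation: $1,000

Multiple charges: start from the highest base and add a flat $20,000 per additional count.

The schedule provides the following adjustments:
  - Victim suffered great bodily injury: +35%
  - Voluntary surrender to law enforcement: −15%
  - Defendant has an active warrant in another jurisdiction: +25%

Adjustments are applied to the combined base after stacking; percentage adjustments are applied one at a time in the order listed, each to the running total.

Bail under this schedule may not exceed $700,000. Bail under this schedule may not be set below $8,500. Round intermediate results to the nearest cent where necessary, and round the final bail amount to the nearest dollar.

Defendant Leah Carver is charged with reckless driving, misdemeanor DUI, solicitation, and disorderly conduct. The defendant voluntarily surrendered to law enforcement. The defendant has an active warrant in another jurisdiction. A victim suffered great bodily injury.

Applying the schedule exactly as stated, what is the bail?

$95,816

Base amounts from the schedule: reckless driving $4,000; misdemeanor DUI $4,300; solicitation $1,000; disorderly conduct $6,800.
Stacking rule: highest base plus $20,000 per additional charge. Highest is disorderly conduct at $6,800; 3 additional charges → +$60,000. Combined base = $66,800.
Victim suffered great bodily injury (+35%): $66,800 × 1.35 = $90,180.
Voluntary surrender to law enforcement (−15%): $90,180 × 0.85 = $76,653.
Defendant has an active warrant in another jurisdiction (+25%): $76,653 × 1.25 = $95,816.25.
$95,816.25 is within the $700,000 maximum.
$95,816.25 is at or above the $8,500 minimum.
Rounded to the nearest dollar: $95,816.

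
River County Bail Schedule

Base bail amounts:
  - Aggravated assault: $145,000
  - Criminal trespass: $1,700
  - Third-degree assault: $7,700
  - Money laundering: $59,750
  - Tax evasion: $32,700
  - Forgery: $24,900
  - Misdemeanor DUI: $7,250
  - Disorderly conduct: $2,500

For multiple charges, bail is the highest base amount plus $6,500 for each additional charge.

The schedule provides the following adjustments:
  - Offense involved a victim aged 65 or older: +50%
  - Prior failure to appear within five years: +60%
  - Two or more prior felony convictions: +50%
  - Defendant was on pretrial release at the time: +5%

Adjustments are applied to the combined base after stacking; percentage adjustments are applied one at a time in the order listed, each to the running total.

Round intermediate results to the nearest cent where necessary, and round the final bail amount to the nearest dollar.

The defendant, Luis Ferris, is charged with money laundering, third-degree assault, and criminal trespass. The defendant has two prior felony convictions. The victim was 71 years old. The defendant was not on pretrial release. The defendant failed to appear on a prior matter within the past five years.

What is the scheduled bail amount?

Base amounts from the schedule: money laundering $59,750; third-degree assault $7,700; criminal trespass $1,700.
Stacking rule: highest base plus $6,500 per additional charge. Highest is money laundering at $59,750; 2 additional charges → +$13,000. Combined base = $72,750.
Offense involved a victim aged 65 or older (+50%): $72,750 × 1.5 = $109,125.
Prior failure to appear within five years (+60%): $109,125 × 1.6 = $174,600.
Two or more prior felony convictions (+50%): $174,600 × 1.5 = $261,900.

$261,900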